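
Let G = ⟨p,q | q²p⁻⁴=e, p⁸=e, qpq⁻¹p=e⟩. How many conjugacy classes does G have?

The conjugacy classes (representative and size) are:
  [e] (size 1), [p⁷] (size 2), [p²] (size 2), [p⁵] (size 2), [p⁴] (size 1), [p²q⁻¹] (size 4), [p³q] (size 4).
Class equation: 1 + 2 + 2 + 2 + 1 + 4 + 4 = 16 = |G|. So G has 7 conjugacy classes.

Answer: 7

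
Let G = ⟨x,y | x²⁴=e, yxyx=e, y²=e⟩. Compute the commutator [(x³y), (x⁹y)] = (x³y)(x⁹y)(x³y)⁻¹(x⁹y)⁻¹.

[(x³y), (x⁹y)] = (x³y)·(x⁹y)·(x³y)⁻¹·(x⁹y)⁻¹.
  (x³y) · (x⁹y) = x¹⁸
  (x¹⁸) · (x³y) = x²¹y
  (x²¹y) · (x⁹y) = x¹²

Answer: x¹²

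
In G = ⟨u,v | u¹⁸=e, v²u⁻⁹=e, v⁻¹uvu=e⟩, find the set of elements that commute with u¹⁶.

⟨u¹⁶⟩ ⊆ C_G(u¹⁶) since powers of u¹⁶ commute with u¹⁶; so |C_G(u¹⁶)| ≥ |⟨u¹⁶⟩| = 9.
By orbit–stabilizer, |C_G(u¹⁶)| = |G| / |conj. class of u¹⁶| = 36 / 2 = 18.
The 18 elements commuting with u¹⁶ are {e, u, u², u³, u⁴, u⁵, u⁶, u⁷, u⁸, u⁹, u¹⁰, u¹¹, u¹², u¹³, u¹⁴, u¹⁵, u¹⁶, u¹⁷}.

Answer: {e, u, u², u³, u⁴, u⁵, u⁶, u⁷, u⁸, u⁹, u¹⁰, u¹¹, u¹², u¹³, u¹⁴, u¹⁵, u¹⁶, u¹⁷}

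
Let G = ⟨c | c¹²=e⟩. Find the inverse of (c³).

The order of (c³) is 4 (smallest k with (c³)ᵏ = e), so (c³)⁻¹ = (c³)³ = c⁹.
Check: (c³) · (c⁹) → (c³) · c⁹ = e, giving e as required.

Answer: c⁹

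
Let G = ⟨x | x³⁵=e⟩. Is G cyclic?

|G| = 35. The element x has order 35 (its powers give 35 distinct elements), so ⟨x⟩ = G and G is cyclic.

Answer: Yes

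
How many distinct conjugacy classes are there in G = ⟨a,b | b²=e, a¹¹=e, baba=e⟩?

The conjugacy classes (representative and size) are:
  [e] (size 1), [a¹⁰] (size 2), [a²] (size 2), [a³] (size 2), [a⁷] (size 2), [a⁶] (size 2), [a²b] (size 11).
Class equation: 1 + 2 + 2 + 2 + 2 + 2 + 11 = 22 = |G|. So G has 7 conjugacy classes.

Answer: 7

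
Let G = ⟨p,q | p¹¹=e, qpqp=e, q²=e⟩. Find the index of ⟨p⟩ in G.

First find ord(p) by computing successive powers:
  p¹ = p, p² = p², p³ = p³, p⁴ = p⁴, p⁵ = p⁵, p⁶ = p⁶, p⁷ = p⁷, p⁸ = p⁸, p⁹ = p⁹, p¹⁰ = p¹⁰, p¹¹ = e.
So |⟨p⟩| = ord(p) = 11. With |G| = 22, by Lagrange [G : ⟨p⟩] = 22/11 = 2.

Answer: 2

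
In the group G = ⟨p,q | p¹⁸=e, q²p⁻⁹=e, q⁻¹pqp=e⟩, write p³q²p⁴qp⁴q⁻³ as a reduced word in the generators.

Multiply left to right, reducing at each step:
  (p³) · q² = p¹²
  (p¹²) · p⁴ = p¹⁶
  (p¹⁶) · q = p⁷q⁻¹
  (p⁷q⁻¹) · p⁴ = p³q⁻¹
  (p³q⁻¹) · q⁻³ = p³

Answer: p³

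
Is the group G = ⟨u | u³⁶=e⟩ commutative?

G has a single generator, so G is cyclic and hence abelian.

Answer: Yes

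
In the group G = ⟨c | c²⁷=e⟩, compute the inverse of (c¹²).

The order of (c¹²) is 9 (smallest k with (c¹²)ᵏ = e), so (c¹²)⁻¹ = (c¹²)⁸ = c¹⁵.
Check: (c¹²) · (c¹⁵) → (c¹²) · c¹⁵ = e, giving e as required.

Answer: c¹⁵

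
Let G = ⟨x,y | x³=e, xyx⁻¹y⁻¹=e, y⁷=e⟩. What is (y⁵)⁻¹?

The order of (y⁵) is 7 (smallest k with (y⁵)ᵏ = e), so (y⁵)⁻¹ = (y⁵)⁶ = y².
Check: (y⁵) · (y²) → (y⁵) · y² = e, giving e as required.

Answer: y²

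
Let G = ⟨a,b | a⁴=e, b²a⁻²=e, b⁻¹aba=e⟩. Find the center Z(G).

An element z ∈ Z(G) iff z commutes with every generator.
For example a² is central: (a²)·a = a³ = a·(a²); (a²)·b = b⁻¹ = b·(a²).
Whereas a ∉ Z(G) since a·b = ab ≠ ab⁻¹ = b·a.
Checking each of the 8 elements this way gives Z(G) = {e, a²}, of order 2.

Answer: {e, a²}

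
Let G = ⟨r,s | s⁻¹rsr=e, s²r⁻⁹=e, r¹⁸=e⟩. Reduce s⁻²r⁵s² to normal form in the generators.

Multiply left to right, reducing at each step:
  (r⁹) · r⁵ = r¹⁴
  (r¹⁴) · s² = r⁵

Answer: r⁵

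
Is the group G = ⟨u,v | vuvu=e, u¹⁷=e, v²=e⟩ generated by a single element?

Every cyclic group is abelian. But u·v = uv while v·u = u¹⁶v, so u·v ≠ v·u and G is not abelian. Hence G is not cyclic.

Answer: No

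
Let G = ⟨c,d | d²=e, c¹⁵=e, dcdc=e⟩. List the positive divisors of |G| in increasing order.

|G| = 30 = 2 · 3 · 5. By Lagrange's theorem the order of any subgroup divides 30; the divisors of 30 are 1, 2, 3, 5, 6, 10, 15, 30.

Answer: 1, 2, 3, 5, 6, 10, 15, 30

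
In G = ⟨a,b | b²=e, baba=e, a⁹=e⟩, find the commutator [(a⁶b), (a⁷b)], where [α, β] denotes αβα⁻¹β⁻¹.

[(a⁶b), (a⁷b)] = (a⁶b)·(a⁷b)·(a⁶b)⁻¹·(a⁷b)⁻¹.
  (a⁶b) · (a⁷b) = a⁸
  (a⁸) · (a⁶b) = a⁵b
  (a⁵b) · (a⁷b) = a⁷

Answer: a⁷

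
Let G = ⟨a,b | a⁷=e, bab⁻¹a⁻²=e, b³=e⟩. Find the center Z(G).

An element z ∈ Z(G) iff z commutes with every generator.
For example e is central: e·a = a = a·e; e·b = b = b·e.
Whereas a ∉ Z(G) since a·b = ab ≠ a²b = b·a.
Checking each of the 21 elements this way gives Z(G) = {e}, of order 1.

Answer: {e}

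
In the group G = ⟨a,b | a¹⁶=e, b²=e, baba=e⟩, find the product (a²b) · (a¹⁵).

Compute (a²b) · (a¹⁵) by multiplying left to right and reducing via the relations at each step:
  (a²b) · a¹⁵ = a³b

Answer: a³b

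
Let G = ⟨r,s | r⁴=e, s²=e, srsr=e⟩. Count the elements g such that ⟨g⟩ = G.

⟨g⟩ = G would require ord(g) = |G| = 8, but the maximum element order in G is 4 < 8. So G is not cyclic and no single element generates it: the count is 0.

Answer: 0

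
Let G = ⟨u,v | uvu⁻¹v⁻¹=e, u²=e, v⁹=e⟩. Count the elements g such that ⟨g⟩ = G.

G is cyclic of order 18. An element generates G iff its order is 18, and a cyclic group of order 18 has exactly φ(18) = 6 such elements.

Answer: 6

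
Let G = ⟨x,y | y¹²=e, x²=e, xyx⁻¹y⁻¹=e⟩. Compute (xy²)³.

Compute successive powers of (xy²), reducing at each step:
  (xy²)²: (xy²) · x = y²;   (y²) · y² = y⁴
  (xy²)³: (y⁴) · x = xy⁴;   (xy⁴) · y² = xy⁶

Answer: xy⁶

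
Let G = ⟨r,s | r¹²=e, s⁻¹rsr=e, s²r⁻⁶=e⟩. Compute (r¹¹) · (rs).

Compute (r¹¹) · (rs) by multiplying left to right and reducing via the relations at each step:
  (r¹¹) · r = e
  e · s = s

Answer: s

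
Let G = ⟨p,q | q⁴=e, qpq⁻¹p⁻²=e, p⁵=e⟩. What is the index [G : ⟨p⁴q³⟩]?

First find ord(p⁴q³) by computing successive powers:
  (p⁴q³)¹ = p⁴q³, (p⁴q³)² = pq², (p⁴q³)³ = p²q, (p⁴q³)⁴ = e.
So |⟨p⁴q³⟩| = ord(p⁴q³) = 4. With |G| = 20, by Lagrange [G : ⟨p⁴q³⟩] = 20/4 = 5.

Answer: 5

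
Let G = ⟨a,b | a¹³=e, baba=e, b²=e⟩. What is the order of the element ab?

Compute successive powers until reaching e:
  (ab)¹ = ab, (ab)² = e.
The smallest positive k with (ab)ᵏ = e is 2.

Answer: 2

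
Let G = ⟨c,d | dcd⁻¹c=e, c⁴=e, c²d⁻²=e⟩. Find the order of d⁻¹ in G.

Compute successive powers until reaching e:
  (d⁻¹)¹ = d⁻¹, (d⁻¹)² = c², (d⁻¹)³ = d, (d⁻¹)⁴ = e.
The smallest positive k with (d⁻¹)ᵏ = e is 4.

Answer: 4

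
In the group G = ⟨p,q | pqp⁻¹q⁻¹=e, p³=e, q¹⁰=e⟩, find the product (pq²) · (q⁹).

Compute (pq²) · (q⁹) by multiplying left to right and reducing via the relations at each step:
  (pq²) · q⁹ = pq

Answer: pq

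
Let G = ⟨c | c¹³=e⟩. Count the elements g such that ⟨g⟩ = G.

G is cyclic of order 13. An element generates G iff its order is 13, and a cyclic group of order 13 has exactly φ(13) = 12 such elements.

Answer: 12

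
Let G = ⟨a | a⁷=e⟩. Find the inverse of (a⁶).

The order of (a⁶) is 7 (smallest k with (a⁶)ᵏ = e), so (a⁶)⁻¹ = (a⁶)⁶ = a.
Check: (a⁶) · a → (a⁶) · a = e, giving e as required.

Answer: a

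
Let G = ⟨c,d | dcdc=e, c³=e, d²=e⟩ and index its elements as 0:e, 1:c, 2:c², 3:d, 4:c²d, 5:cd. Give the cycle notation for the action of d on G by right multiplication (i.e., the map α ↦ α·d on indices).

(0 3)(1 5)(2 4)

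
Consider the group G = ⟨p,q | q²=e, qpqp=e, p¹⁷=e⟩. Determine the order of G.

Enumerate words in the generators, reducing via the relations: the distinct elements are
  {e, p, q, pq, p², p³, p⁴, p⁵, p⁶, p⁷, p⁸, p⁹, p²q, p³q, p¹², p¹³, p¹¹, p¹⁰, p¹⁴, p¹⁵, p¹⁶, p⁴q, p⁵q, p⁶q, p⁷q, p⁸q, p⁹q, p¹²q, p¹³q, p¹¹q, p¹⁰q, p¹⁴q, p¹⁵q, p¹⁶q}.
No further products give new elements, so |G| = 34.

Answer: 34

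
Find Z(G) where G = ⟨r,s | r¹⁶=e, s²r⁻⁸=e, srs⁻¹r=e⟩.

An element z ∈ Z(G) iff z commutes with every generator.
For example r⁸ is central: (r⁸)·r = r⁹ = r·(r⁸); (r⁸)·s = s⁻¹ = s·(r⁸).
Whereas r ∉ Z(G) since r·s = rs ≠ r⁷s⁻¹ = s·r.
Checking each of the 32 elements this way gives Z(G) = {e, r⁸}, of order 2.

Answer: {e, r⁸}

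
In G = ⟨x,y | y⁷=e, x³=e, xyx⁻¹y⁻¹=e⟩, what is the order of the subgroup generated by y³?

|⟨y³⟩| equals the order of y³. Compute successive powers until reaching e:
  (y³)¹ = y³, (y³)² = y⁶, (y³)³ = y², (y³)⁴ = y⁵, (y³)⁵ = y, (y³)⁶ = y⁴, (y³)⁷ = e.
The smallest positive k with (y³)ᵏ = e is 7, so |⟨y³⟩| = 7.

Answer: 7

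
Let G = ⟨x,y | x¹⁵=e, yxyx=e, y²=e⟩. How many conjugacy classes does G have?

The conjugacy classes (representative and size) are:
  [e] (size 1), [x¹⁴] (size 2), [x²] (size 2), [x³] (size 2), [x⁴] (size 2), [x¹⁰] (size 2), [x⁹] (size 2), [x⁷] (size 2), [x¹³y] (size 15).
Class equation: 1 + 2 + 2 + 2 + 2 + 2 + 2 + 2 + 15 = 30 = |G|. So G has 9 conjugacy classes.

Answer: 9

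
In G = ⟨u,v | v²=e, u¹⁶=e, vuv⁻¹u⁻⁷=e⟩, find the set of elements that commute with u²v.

⟨u²v⟩ ⊆ C_G(u²v) since powers of u²v commute with u²v; so |C_G(u²v)| ≥ |⟨u²v⟩| = 2.
By orbit–stabilizer, |C_G(u²v)| = |G| / |conj. class of u²v| = 32 / 8 = 4.
The 4 elements commuting with u²v are {e, u⁸, u²v, u¹⁰v}.

Answer: {e, u⁸, u²v, u¹⁰v}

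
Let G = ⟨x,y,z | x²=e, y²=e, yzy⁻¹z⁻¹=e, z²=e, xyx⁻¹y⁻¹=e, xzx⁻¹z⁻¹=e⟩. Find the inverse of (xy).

The order of (xy) is 2 (smallest k with (xy)ᵏ = e), so (xy)⁻¹ = (xy)¹ = xy.
Check: (xy) · (xy) → (xy) · x = y;   y · y = e, giving e as required.

Answer: xy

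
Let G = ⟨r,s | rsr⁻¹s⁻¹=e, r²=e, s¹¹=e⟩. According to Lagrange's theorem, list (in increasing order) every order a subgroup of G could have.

|G| = 22 = 2 · 11. By Lagrange's theorem the order of any subgroup divides 22; the divisors of 22 are 1, 2, 11, 22.

Answer: 1, 2, 11, 22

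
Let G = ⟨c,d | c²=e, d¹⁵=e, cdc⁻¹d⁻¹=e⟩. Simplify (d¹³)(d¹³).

Compute (d¹³) · (d¹³) by multiplying left to right and reducing via the relations at each step:
  (d¹³) · d¹³ = d¹¹

Answer: d¹¹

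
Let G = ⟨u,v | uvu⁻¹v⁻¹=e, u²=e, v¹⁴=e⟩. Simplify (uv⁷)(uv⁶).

Compute (uv⁷) · (uv⁶) by multiplying left to right and reducing via the relations at each step:
  (uv⁷) · u = v⁷
  (v⁷) · v⁶ = v¹³

Answer: v¹³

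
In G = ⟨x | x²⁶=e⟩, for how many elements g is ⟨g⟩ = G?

G is cyclic of order 26. An element generates G iff its order is 26, and a cyclic group of order 26 has exactly φ(26) = 12 such elements.

Answer: 12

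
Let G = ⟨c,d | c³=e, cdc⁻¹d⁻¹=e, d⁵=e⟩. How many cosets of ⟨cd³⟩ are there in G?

First find ord(cd³) by computing successive powers:
  (cd³)¹ = cd³, (cd³)² = c²d, (cd³)³ = d⁴, (cd³)⁴ = cd², (cd³)⁵ = c², (cd³)⁶ = d³, (cd³)⁷ = cd, (cd³)⁸ = c²d⁴, (cd³)⁹ = d², (cd³)¹⁰ = c, (cd³)¹¹ = c²d³, (cd³)¹² = d, (cd³)¹³ = cd⁴, (cd³)¹⁴ = c²d², (cd³)¹⁵ = e.
So |⟨cd³⟩| = ord(cd³) = 15. With |G| = 15, by Lagrange [G : ⟨cd³⟩] = 15/15 = 1.

Answer: 1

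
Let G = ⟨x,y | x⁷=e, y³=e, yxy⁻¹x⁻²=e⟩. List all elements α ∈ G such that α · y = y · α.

⟨y⟩ ⊆ C_G(y) since powers of y commute with y; so |C_G(y)| ≥ |⟨y⟩| = 3.
By orbit–stabilizer, |C_G(y)| = |G| / |conj. class of y| = 21 / 7 = 3.
The 3 elements commuting with y are {e, y, y²}.

Answer: {e, y, y²}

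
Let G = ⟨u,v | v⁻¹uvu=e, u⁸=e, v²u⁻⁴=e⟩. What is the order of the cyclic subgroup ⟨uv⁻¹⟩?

|⟨uv⁻¹⟩| equals the order of uv⁻¹. Compute successive powers until reaching e:
  (uv⁻¹)¹ = uv⁻¹, (uv⁻¹)² = u⁴, (uv⁻¹)³ = uv, (uv⁻¹)⁴ = e.
The smallest positive k with (uv⁻¹)ᵏ = e is 4, so |⟨uv⁻¹⟩| = 4.

Answer: 4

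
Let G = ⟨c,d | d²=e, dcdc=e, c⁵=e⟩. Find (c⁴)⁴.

Compute successive powers of (c⁴), reducing at each step:
  (c⁴)²: (c⁴) · c⁴ = c³
  (c⁴)³: (c³) · c⁴ = c²
  (c⁴)⁴: (c²) · c⁴ = c

Answer: c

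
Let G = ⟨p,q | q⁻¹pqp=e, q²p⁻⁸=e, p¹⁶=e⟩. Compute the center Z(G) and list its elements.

An element z ∈ Z(G) iff z commutes with every generator.
For example p⁸ is central: (p⁸)·p = p⁹ = p·(p⁸); (p⁸)·q = q⁻¹ = q·(p⁸).
Whereas p ∉ Z(G) since p·q = pq ≠ p⁷q⁻¹ = q·p.
Checking each of the 32 elements this way gives Z(G) = {e, p⁸}, of order 2.

Answer: {e, p⁸}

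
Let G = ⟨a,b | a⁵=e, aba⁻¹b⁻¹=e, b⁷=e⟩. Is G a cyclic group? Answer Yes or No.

|G| = 35. The element ab has order 35 (its powers give 35 distinct elements), so ⟨ab⟩ = G and G is cyclic.

Answer: Yes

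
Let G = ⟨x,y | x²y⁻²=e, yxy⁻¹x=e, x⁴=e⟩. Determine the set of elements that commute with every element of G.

An element z ∈ Z(G) iff z commutes with every generator.
For example x² is central: (x²)·x = x³ = x·(x²); (x²)·y = y⁻¹ = y·(x²).
Whereas x ∉ Z(G) since x·y = xy ≠ xy⁻¹ = y·x.
Checking each of the 8 elements this way gives Z(G) = {e, x²}, of order 2.

Answer: {e, x²}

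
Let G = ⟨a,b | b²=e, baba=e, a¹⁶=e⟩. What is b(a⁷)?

Compute b · (a⁷) by multiplying left to right and reducing via the relations at each step:
  b · a⁷ = a⁹b

Answer: a⁹b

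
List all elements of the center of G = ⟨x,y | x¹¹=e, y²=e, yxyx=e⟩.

An element z ∈ Z(G) iff z commutes with every generator.
For example e is central: e·x = x = x·e; e·y = y = y·e.
Whereas x ∉ Z(G) since x·y = xy ≠ x¹⁰y = y·x.
Checking each of the 22 elements this way gives Z(G) = {e}, of order 1.

Answer: {e}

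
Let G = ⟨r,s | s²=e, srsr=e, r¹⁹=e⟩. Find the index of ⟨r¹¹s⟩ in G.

First find ord(r¹¹s) by computing successive powers:
  (r¹¹s)¹ = r¹¹s, (r¹¹s)² = e.
So |⟨r¹¹s⟩| = ord(r¹¹s) = 2. With |G| = 38, by Lagrange [G : ⟨r¹¹s⟩] = 38/2 = 19.

Answer: 19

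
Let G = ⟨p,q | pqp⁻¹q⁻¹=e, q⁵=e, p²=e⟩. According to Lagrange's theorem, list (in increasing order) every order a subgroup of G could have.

|G| = 10 = 2 · 5. By Lagrange's theorem the order of any subgroup divides 10; the divisors of 10 are 1, 2, 5, 10.

Answer: 1, 2, 5, 10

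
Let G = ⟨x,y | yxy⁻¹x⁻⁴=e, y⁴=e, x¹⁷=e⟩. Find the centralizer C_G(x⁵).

⟨x⁵⟩ ⊆ C_G(x⁵) since powers of x⁵ commute with x⁵; so |C_G(x⁵)| ≥ |⟨x⁵⟩| = 17.
By orbit–stabilizer, |C_G(x⁵)| = |G| / |conj. class of x⁵| = 68 / 4 = 17.
The 17 elements commuting with x⁵ are {e, x, x², x³, x⁴, x⁵, x⁶, x⁷, x⁸, x⁹, x¹⁰, x¹¹, x¹², x¹³, x¹⁴, x¹⁵, x¹⁶}.

Answer: {e, x, x², x³, x⁴, x⁵, x⁶, x⁷, x⁸, x⁹, x¹⁰, x¹¹, x¹², x¹³, x¹⁴, x¹⁵, x¹⁶}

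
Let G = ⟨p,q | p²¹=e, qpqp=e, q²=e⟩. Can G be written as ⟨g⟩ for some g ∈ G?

Every cyclic group is abelian. But p·q = pq while q·p = p²⁰q, so p·q ≠ q·p and G is not abelian. Hence G is not cyclic.

Answer: No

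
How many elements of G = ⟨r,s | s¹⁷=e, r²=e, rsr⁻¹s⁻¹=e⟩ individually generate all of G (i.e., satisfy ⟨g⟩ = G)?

G is cyclic of order 34. An element generates G iff its order is 34, and a cyclic group of order 34 has exactly φ(34) = 16 such elements.

Answer: 16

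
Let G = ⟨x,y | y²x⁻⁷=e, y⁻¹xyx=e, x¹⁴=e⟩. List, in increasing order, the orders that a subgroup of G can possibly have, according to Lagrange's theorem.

|G| = 28 = 2² · 7. By Lagrange's theorem the order of any subgroup divides 28; the divisors of 28 are 1, 2, 4, 7, 14, 28.

Answer: 1, 2, 4, 7, 14, 28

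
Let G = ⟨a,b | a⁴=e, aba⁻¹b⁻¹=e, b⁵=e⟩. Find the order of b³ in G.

Compute successive powers until reaching e:
  (b³)¹ = b³, (b³)² = b, (b³)³ = b⁴, (b³)⁴ = b², (b³)⁵ = e.
The smallest positive k with (b³)ᵏ = e is 5.

Answer: 5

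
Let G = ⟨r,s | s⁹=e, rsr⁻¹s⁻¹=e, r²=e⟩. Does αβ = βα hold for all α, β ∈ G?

Each pair of generators commutes: r·s = rs = s·r. Since the generators pairwise commute, every element of G commutes with every other, so G is abelian.

Answer: Yes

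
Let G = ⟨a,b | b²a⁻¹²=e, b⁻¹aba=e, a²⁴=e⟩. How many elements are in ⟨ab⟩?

|⟨ab⟩| equals the order of ab. Compute successive powers until reaching e:
  (ab)¹ = ab, (ab)² = a¹², (ab)³ = ab⁻¹, (ab)⁴ = e.
The smallest positive k with (ab)ᵏ = e is 4, so |⟨ab⟩| = 4.

Answer: 4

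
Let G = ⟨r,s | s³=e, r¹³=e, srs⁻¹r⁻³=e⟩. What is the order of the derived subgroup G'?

G' = [G, G] is generated by all commutators. The generator-pair commutators are: [r, s] = r¹¹.
The subgroup they normally generate is {e, r, r², r³, r⁴, r⁵, r⁶, r⁷, r⁸, r⁹, r¹⁰, r¹¹, r¹²}, of order 13.
Check: |G/G'| = 39/13 = 3 is the order of the abelianisation.

Answer: 13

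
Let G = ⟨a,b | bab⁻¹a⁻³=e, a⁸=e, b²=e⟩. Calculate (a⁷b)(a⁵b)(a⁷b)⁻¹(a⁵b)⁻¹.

[(a⁷b), (a⁵b)] = (a⁷b)·(a⁵b)·(a⁷b)⁻¹·(a⁵b)⁻¹.
  (a⁷b) · (a⁵b) = a⁶
  (a⁶) · (a³b) = ab
  (ab) · (ab) = a⁴

Answer: a⁴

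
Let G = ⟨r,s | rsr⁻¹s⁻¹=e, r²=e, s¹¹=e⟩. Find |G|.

Enumerate words in the generators, reducing via the relations: the distinct elements are
  {e, r, s, rs, s², s³, s⁴, s⁵, s⁶, s⁷, s⁸, s⁹, rs², rs³, rs⁴, rs⁵, rs⁶, rs⁷, rs⁸, rs⁹, s¹⁰, rs¹⁰}.
No further products give new elements, so |G| = 22.

Answer: 22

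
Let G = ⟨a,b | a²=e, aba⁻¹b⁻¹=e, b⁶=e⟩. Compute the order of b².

Compute successive powers until reaching e:
  (b²)¹ = b², (b²)² = b⁴, (b²)³ = e.
The smallest positive k with (b²)ᵏ = e is 3.

Answer: 3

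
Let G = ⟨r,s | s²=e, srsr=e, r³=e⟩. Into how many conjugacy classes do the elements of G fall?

The conjugacy classes (representative and size) are:
  [e] (size 1), [r] (size 2), [rs] (size 3).
Class equation: 1 + 2 + 3 = 6 = |G|. So G has 3 conjugacy classes.

Answer: 3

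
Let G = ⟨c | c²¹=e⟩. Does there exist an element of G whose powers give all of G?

|G| = 21. The element c has order 21 (its powers give 21 distinct elements), so ⟨c⟩ = G and G is cyclic.

Answer: Yes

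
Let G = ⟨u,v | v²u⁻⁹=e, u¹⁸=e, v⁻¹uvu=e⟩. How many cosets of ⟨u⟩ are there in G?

First find ord(u) by computing successive powers:
  u¹ = u, u² = u², u³ = u³, u⁴ = u⁴, u⁵ = u⁵, u⁶ = u⁶, u⁷ = u⁷, u⁸ = u⁸, u⁹ = u⁹, u¹⁰ = u¹⁰, u¹¹ = u¹¹, u¹² = u¹², u¹³ = u¹³, u¹⁴ = u¹⁴, u¹⁵ = u¹⁵, u¹⁶ = u¹⁶, u¹⁷ = u¹⁷, u¹⁸ = e.
So |⟨u⟩| = ord(u) = 18. With |G| = 36, by Lagrange [G : ⟨u⟩] = 36/18 = 2.

Answer: 2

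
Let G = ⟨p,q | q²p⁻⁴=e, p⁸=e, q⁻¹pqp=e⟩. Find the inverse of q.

The order of q is 4 (smallest k with qᵏ = e), so q⁻¹ = q³ = q⁻¹.
Check: q · (q⁻¹) → q · q⁻¹ = e, giving e as required.

Answer: q⁻¹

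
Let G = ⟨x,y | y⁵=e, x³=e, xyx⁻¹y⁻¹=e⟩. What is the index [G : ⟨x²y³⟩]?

First find ord(x²y³) by computing successive powers:
  (x²y³)¹ = x²y³, (x²y³)² = xy, (x²y³)³ = y⁴, (x²y³)⁴ = x²y², (x²y³)⁵ = x, (x²y³)⁶ = y³, (x²y³)⁷ = x²y, (x²y³)⁸ = xy⁴, (x²y³)⁹ = y², (x²y³)¹⁰ = x², (x²y³)¹¹ = xy³, (x²y³)¹² = y, (x²y³)¹³ = x²y⁴, (x²y³)¹⁴ = xy², (x²y³)¹⁵ = e.
So |⟨x²y³⟩| = ord(x²y³) = 15. With |G| = 15, by Lagrange [G : ⟨x²y³⟩] = 15/15 = 1.

Answer: 1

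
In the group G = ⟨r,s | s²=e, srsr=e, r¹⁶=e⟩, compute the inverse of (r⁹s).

The order of (r⁹s) is 2 (smallest k with (r⁹s)ᵏ = e), so (r⁹s)⁻¹ = (r⁹s)¹ = r⁹s.
Check: (r⁹s) · (r⁹s) → (r⁹s) · r⁹ = s;   s · s = e, giving e as required.

Answer: r⁹s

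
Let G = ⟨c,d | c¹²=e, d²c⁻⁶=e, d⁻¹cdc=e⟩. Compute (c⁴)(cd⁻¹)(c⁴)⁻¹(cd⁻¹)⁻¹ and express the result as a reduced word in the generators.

[(c⁴), (cd⁻¹)] = (c⁴)·(cd⁻¹)·(c⁴)⁻¹·(cd⁻¹)⁻¹.
  (c⁴) · (cd⁻¹) = c⁵d⁻¹
  (c⁵d⁻¹) · (c⁸) = c³d
  (c³d) · (cd) = c⁸

Answer: c⁸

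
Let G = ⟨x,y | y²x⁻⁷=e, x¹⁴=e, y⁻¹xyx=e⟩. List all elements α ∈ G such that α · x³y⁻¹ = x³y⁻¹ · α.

⟨x³y⁻¹⟩ ⊆ C_G(x³y⁻¹) since powers of x³y⁻¹ commute with x³y⁻¹; so |C_G(x³y⁻¹)| ≥ |⟨x³y⁻¹⟩| = 4.
By orbit–stabilizer, |C_G(x³y⁻¹)| = |G| / |conj. class of x³y⁻¹| = 28 / 7 = 4.
The 4 elements commuting with x³y⁻¹ are {e, x⁷, x³y, x³y⁻¹}.

Answer: {e, x⁷, x³y, x³y⁻¹}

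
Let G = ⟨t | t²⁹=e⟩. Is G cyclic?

|G| = 29. The element t has order 29 (its powers give 29 distinct elements), so ⟨t⟩ = G and G is cyclic.

Answer: Yes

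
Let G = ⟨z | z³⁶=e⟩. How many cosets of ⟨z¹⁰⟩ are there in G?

First find ord(z¹⁰) by computing successive powers:
  (z¹⁰)¹ = z¹⁰, (z¹⁰)² = z²⁰, (z¹⁰)³ = z³⁰, (z¹⁰)⁴ = z⁴, (z¹⁰)⁵ = z¹⁴, (z¹⁰)⁶ = z²⁴, (z¹⁰)⁷ = z³⁴, (z¹⁰)⁸ = z⁸, (z¹⁰)⁹ = z¹⁸, (z¹⁰)¹⁰ = z²⁸, (z¹⁰)¹¹ = z², (z¹⁰)¹² = z¹², (z¹⁰)¹³ = z²², (z¹⁰)¹⁴ = z³², (z¹⁰)¹⁵ = z⁶, (z¹⁰)¹⁶ = z¹⁶, (z¹⁰)¹⁷ = z²⁶, (z¹⁰)¹⁸ = e.
So |⟨z¹⁰⟩| = ord(z¹⁰) = 18. With |G| = 36, by Lagrange [G : ⟨z¹⁰⟩] = 36/18 = 2.

Answer: 2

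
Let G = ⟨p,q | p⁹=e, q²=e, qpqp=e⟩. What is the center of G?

An element z ∈ Z(G) iff z commutes with every generator.
For example e is central: e·p = p = p·e; e·q = q = q·e.
Whereas p ∉ Z(G) since p·q = pq ≠ p⁸q = q·p.
Checking each of the 18 elements this way gives Z(G) = {e}, of order 1.

Answer: {e}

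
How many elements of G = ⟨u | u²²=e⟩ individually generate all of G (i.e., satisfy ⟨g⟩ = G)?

G is cyclic of order 22. An element generates G iff its order is 22, and a cyclic group of order 22 has exactly φ(22) = 10 such elements.

Answer: 10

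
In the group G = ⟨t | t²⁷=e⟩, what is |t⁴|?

Compute successive powers until reaching e:
  (t⁴)¹ = t⁴, (t⁴)² = t⁸, (t⁴)³ = t¹², (t⁴)⁴ = t¹⁶, (t⁴)⁵ = t²⁰, (t⁴)⁶ = t²⁴, (t⁴)⁷ = t, (t⁴)⁸ = t⁵, (t⁴)⁹ = t⁹, (t⁴)¹⁰ = t¹³, (t⁴)¹¹ = t¹⁷, (t⁴)¹² = t²¹, (t⁴)¹³ = t²⁵, (t⁴)¹⁴ = t², (t⁴)¹⁵ = t⁶, (t⁴)¹⁶ = t¹⁰, (t⁴)¹⁷ = t¹⁴, (t⁴)¹⁸ = t¹⁸, (t⁴)¹⁹ = t²², (t⁴)²⁰ = t²⁶, (t⁴)²¹ = t³, (t⁴)²² = t⁷, (t⁴)²³ = t¹¹, (t⁴)²⁴ = t¹⁵, (t⁴)²⁵ = t¹⁹, (t⁴)²⁶ = t²³, (t⁴)²⁷ = e.
The smallest positive k with (t⁴)ᵏ = e is 27.

Answer: 27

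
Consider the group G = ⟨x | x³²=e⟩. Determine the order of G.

G is generated by a single element, so G is cyclic. The relator gives x³² = e and no smaller power is forced to be e, so the 32 powers {e, x, x², x³, x⁴, x⁵, x⁶, x⁷, x⁸, x⁹, x²², x²³, x²¹, x²⁰, x²⁴, x²⁵, x²⁶, x²⁷, x²⁸, x²⁹, x³¹, x³⁰, x¹², x¹³, x¹¹, x¹⁰, x¹⁴, x¹⁵, x¹⁶, x¹⁷, x¹⁸, x¹⁹} are distinct. Hence |G| = 32.

Answer: 32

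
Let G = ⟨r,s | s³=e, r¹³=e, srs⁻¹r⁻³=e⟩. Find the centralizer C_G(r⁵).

⟨r⁵⟩ ⊆ C_G(r⁵) since powers of r⁵ commute with r⁵; so |C_G(r⁵)| ≥ |⟨r⁵⟩| = 13.
By orbit–stabilizer, |C_G(r⁵)| = |G| / |conj. class of r⁵| = 39 / 3 = 13.
The 13 elements commuting with r⁵ are {e, r, r², r³, r⁴, r⁵, r⁶, r⁷, r⁸, r⁹, r¹⁰, r¹¹, r¹²}.

Answer: {e, r, r², r³, r⁴, r⁵, r⁶, r⁷, r⁸, r⁹, r¹⁰, r¹¹, r¹²}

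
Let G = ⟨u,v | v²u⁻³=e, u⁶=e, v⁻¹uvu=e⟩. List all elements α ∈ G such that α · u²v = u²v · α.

⟨u²v⟩ ⊆ C_G(u²v) since powers of u²v commute with u²v; so |C_G(u²v)| ≥ |⟨u²v⟩| = 4.
By orbit–stabilizer, |C_G(u²v)| = |G| / |conj. class of u²v| = 12 / 3 = 4.
The 4 elements commuting with u²v are {e, u³, u²v, u²v⁻¹}.

Answer: {e, u³, u²v, u²v⁻¹}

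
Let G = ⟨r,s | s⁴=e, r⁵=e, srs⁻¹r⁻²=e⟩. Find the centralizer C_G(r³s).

⟨r³s⟩ ⊆ C_G(r³s) since powers of r³s commute with r³s; so |C_G(r³s)| ≥ |⟨r³s⟩| = 4.
By orbit–stabilizer, |C_G(r³s)| = |G| / |conj. class of r³s| = 20 / 5 = 4.
The 4 elements commuting with r³s are {e, rs³, r³s, r⁴s²}.

Answer: {e, rs³, r³s, r⁴s²}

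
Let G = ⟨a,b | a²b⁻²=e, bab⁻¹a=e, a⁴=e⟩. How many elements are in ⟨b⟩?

|⟨b⟩| equals the order of b. Compute successive powers until reaching e:
  b¹ = b, b² = a², b³ = b⁻¹, b⁴ = e.
The smallest positive k with bᵏ = e is 4, so |⟨b⟩| = 4.

Answer: 4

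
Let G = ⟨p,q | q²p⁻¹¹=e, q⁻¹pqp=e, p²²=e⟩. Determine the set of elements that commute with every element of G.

An element z ∈ Z(G) iff z commutes with every generator.
For example p¹¹ is central: (p¹¹)·p = p¹² = p·(p¹¹); (p¹¹)·q = q⁻¹ = q·(p¹¹).
Whereas p ∉ Z(G) since p·q = pq ≠ p¹⁰q⁻¹ = q·p.
Checking each of the 44 elements this way gives Z(G) = {e, p¹¹}, of order 2.

Answer: {e, p¹¹}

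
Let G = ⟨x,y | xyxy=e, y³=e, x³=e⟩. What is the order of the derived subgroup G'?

G' = [G, G] is generated by all commutators. The generator-pair commutators are: [x, y] = xy²x.
The subgroup they normally generate is {e, xy, x²y², xy²x}, of order 4.
Check: |G/G'| = 12/4 = 3 is the order of the abelianisation.

Answer: 4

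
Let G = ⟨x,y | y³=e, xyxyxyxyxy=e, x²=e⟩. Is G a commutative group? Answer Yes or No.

x·y = xy but y·x = yx, so x·y ≠ y·x and G is not abelian.

Answer: No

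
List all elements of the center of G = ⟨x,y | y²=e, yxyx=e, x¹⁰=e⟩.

An element z ∈ Z(G) iff z commutes with every generator.
For example x⁵ is central: (x⁵)·x = x⁶ = x·(x⁵); (x⁵)·y = x⁵y = y·(x⁵).
Whereas x ∉ Z(G) since x·y = xy ≠ x⁹y = y·x.
Checking each of the 20 elements this way gives Z(G) = {e, x⁵}, of order 2.

Answer: {e, x⁵}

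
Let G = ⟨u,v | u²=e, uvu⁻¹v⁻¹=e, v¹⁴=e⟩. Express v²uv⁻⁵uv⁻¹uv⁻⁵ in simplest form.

Multiply left to right, reducing at each step:
  (v²) · u = uv²
  (uv²) · v⁻⁵ = uv¹¹
  (uv¹¹) · u = v¹¹
  (v¹¹) · v⁻¹ = v¹⁰
  (v¹⁰) · u = uv¹⁰
  (uv¹⁰) · v⁻⁵ = uv⁵

Answer: uv⁵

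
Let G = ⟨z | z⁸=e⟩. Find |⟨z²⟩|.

|⟨z²⟩| equals the order of z². Compute successive powers until reaching e:
  (z²)¹ = z², (z²)² = z⁴, (z²)³ = z⁶, (z²)⁴ = e.
The smallest positive k with (z²)ᵏ = e is 4, so |⟨z²⟩| = 4.

Answer: 4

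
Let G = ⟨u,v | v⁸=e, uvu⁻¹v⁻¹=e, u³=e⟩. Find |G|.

Enumerate words in the generators, reducing via the relations: the distinct elements are
  {e, u, v, uv, u², v², v³, v⁴, v⁵, v⁶, v⁷, uv², uv³, uv⁴, uv⁵, uv⁶, uv⁷, u²v, u²v², u²v³, u²v⁴, u²v⁵, u²v⁶, u²v⁷}.
No further products give new elements, so |G| = 24.

Answer: 24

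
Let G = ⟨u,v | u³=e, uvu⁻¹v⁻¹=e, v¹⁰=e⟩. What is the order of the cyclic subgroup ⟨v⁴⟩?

|⟨v⁴⟩| equals the order of v⁴. Compute successive powers until reaching e:
  (v⁴)¹ = v⁴, (v⁴)² = v⁸, (v⁴)³ = v², (v⁴)⁴ = v⁶, (v⁴)⁵ = e.
The smallest positive k with (v⁴)ᵏ = e is 5, so |⟨v⁴⟩| = 5.

Answer: 5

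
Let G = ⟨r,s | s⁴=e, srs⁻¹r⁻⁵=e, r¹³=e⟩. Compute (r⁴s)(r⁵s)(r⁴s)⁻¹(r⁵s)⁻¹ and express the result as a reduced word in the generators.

[(r⁴s), (r⁵s)] = (r⁴s)·(r⁵s)·(r⁴s)⁻¹·(r⁵s)⁻¹.
  (r⁴s) · (r⁵s) = r³s²
  (r³s²) · (r⁷s³) = r⁹s
  (r⁹s) · (r¹²s³) = r⁴

Answer: r⁴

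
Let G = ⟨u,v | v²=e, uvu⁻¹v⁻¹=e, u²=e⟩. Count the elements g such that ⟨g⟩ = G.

⟨g⟩ = G would require ord(g) = |G| = 4, but the maximum element order in G is 2 < 4. So G is not cyclic and no single element generates it: the count is 0.

Answer: 0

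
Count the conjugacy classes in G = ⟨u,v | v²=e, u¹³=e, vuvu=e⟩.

The conjugacy classes (representative and size) are:
  [e] (size 1), [u¹²] (size 2), [u¹¹] (size 2), [u³] (size 2), [u⁴] (size 2), [u⁸] (size 2), [u⁶] (size 2), [v] (size 13).
Class equation: 1 + 2 + 2 + 2 + 2 + 2 + 2 + 13 = 26 = |G|. So G has 8 conjugacy classes.

Answer: 8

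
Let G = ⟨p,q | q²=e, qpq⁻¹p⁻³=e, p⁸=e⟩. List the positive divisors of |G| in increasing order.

|G| = 16 = 2⁴. By Lagrange's theorem the order of any subgroup divides 16; the divisors of 16 are 1, 2, 4, 8, 16.

Answer: 1, 2, 4, 8, 16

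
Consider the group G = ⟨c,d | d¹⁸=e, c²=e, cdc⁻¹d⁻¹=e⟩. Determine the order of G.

Enumerate words in the generators, reducing via the relations: the distinct elements are
  {c, d, e, cd, d², d³, d⁴, d⁵, d⁶, d⁷, d⁸, d⁹, cd², cd³, cd⁴, cd⁵, cd⁶, cd⁷, cd⁸, cd⁹, d¹², d¹³, d¹¹, d¹⁰, d¹⁴, d¹⁵, d¹⁶, d¹⁷, cd¹², cd¹³, cd¹¹, cd¹⁰, cd¹⁴, cd¹⁵, cd¹⁶, cd¹⁷}.
No further products give new elements, so |G| = 36.

Answer: 36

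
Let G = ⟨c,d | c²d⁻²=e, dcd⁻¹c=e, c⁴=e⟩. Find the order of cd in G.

Compute successive powers until reaching e:
  (cd)¹ = cd, (cd)² = c², (cd)³ = cd⁻¹, (cd)⁴ = e.
The smallest positive k with (cd)ᵏ = e is 4.

Answer: 4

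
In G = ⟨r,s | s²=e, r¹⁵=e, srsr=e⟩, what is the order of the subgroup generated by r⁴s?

|⟨r⁴s⟩| equals the order of r⁴s. Compute successive powers until reaching e:
  (r⁴s)¹ = r⁴s, (r⁴s)² = e.
The smallest positive k with (r⁴s)ᵏ = e is 2, so |⟨r⁴s⟩| = 2.

Answer: 2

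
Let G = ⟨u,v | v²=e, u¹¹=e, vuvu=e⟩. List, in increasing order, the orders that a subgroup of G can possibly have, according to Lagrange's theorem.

|G| = 22 = 2 · 11. By Lagrange's theorem the order of any subgroup divides 22; the divisors of 22 are 1, 2, 11, 22.

Answer: 1, 2, 11, 22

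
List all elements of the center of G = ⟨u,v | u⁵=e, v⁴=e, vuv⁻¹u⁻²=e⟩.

An element z ∈ Z(G) iff z commutes with every generator.
For example e is central: e·u = u = u·e; e·v = v = v·e.
Whereas u ∉ Z(G) since u·v = uv ≠ u²v = v·u.
Checking each of the 20 elements this way gives Z(G) = {e}, of order 1.

Answer: {e}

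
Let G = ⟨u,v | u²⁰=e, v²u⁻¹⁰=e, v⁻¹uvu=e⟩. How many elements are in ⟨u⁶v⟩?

|⟨u⁶v⟩| equals the order of u⁶v. Compute successive powers until reaching e:
  (u⁶v)¹ = u⁶v, (u⁶v)² = u¹⁰, (u⁶v)³ = u⁶v⁻¹, (u⁶v)⁴ = e.
The smallest positive k with (u⁶v)ᵏ = e is 4, so |⟨u⁶v⟩| = 4.

Answer: 4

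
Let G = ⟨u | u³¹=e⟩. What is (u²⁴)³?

Compute successive powers of (u²⁴), reducing at each step:
  (u²⁴)²: (u²⁴) · u²⁴ = u¹⁷
  (u²⁴)³: (u¹⁷) · u²⁴ = u¹⁰

Answer: u¹⁰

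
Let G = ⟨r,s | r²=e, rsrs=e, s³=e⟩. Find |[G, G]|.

G' = [G, G] is generated by all commutators. The generator-pair commutators are: [r, s] = s.
The subgroup they normally generate is {e, s, s²}, of order 3.
Check: |G/G'| = 6/3 = 2 is the order of the abelianisation.

Answer: 3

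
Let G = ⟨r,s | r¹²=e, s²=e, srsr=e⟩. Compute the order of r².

Compute successive powers until reaching e:
  (r²)¹ = r², (r²)² = r⁴, (r²)³ = r⁶, (r²)⁴ = r⁸, (r²)⁵ = r¹⁰, (r²)⁶ = e.
The smallest positive k with (r²)ᵏ = e is 6.

Answer: 6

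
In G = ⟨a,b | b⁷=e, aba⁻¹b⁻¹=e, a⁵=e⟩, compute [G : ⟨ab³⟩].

First find ord(ab³) by computing successive powers:
  (ab³)¹ = ab³, (ab³)² = a²b⁶, (ab³)³ = a³b², (ab³)⁴ = a⁴b⁵, (ab³)⁵ = b, (ab³)⁶ = ab⁴, (ab³)⁷ = a², (ab³)⁸ = a³b³, (ab³)⁹ = a⁴b⁶, (ab³)¹⁰ = b², (ab³)¹¹ = ab⁵, (ab³)¹² = a²b, (ab³)¹³ = a³b⁴, (ab³)¹⁴ = a⁴, (ab³)¹⁵ = b³, (ab³)¹⁶ = ab⁶, (ab³)¹⁷ = a²b², (ab³)¹⁸ = a³b⁵, (ab³)¹⁹ = a⁴b, (ab³)²⁰ = b⁴, (ab³)²¹ = a, (ab³)²² = a²b³, (ab³)²³ = a³b⁶, (ab³)²⁴ = a⁴b², (ab³)²⁵ = b⁵, (ab³)²⁶ = ab, (ab³)²⁷ = a²b⁴, (ab³)²⁸ = a³, (ab³)²⁹ = a⁴b³, (ab³)³⁰ = b⁶, (ab³)³¹ = ab², (ab³)³² = a²b⁵, (ab³)³³ = a³b, (ab³)³⁴ = a⁴b⁴, (ab³)³⁵ = e.
So |⟨ab³⟩| = ord(ab³) = 35. With |G| = 35, by Lagrange [G : ⟨ab³⟩] = 35/35 = 1.

Answer: 1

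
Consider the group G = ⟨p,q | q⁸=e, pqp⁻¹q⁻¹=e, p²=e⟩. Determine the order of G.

Enumerate words in the generators, reducing via the relations: the distinct elements are
  {e, p, q, pq, q², q³, q⁴, q⁵, q⁶, q⁷, pq², pq³, pq⁴, pq⁵, pq⁶, pq⁷}.
No further products give new elements, so |G| = 16.

Answer: 16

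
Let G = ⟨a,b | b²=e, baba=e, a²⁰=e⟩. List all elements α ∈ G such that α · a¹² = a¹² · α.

⟨a¹²⟩ ⊆ C_G(a¹²) since powers of a¹² commute with a¹²; so |C_G(a¹²)| ≥ |⟨a¹²⟩| = 5.
By orbit–stabilizer, |C_G(a¹²)| = |G| / |conj. class of a¹²| = 40 / 2 = 20.
The 20 elements commuting with a¹² are {e, a, a², a³, a⁴, a⁵, a⁶, a⁷, a⁸, a⁹, a¹⁰, a¹¹, a¹², a¹³, a¹⁴, a¹⁵, a¹⁶, a¹⁷, a¹⁸, a¹⁹}.

Answer: {e, a, a², a³, a⁴, a⁵, a⁶, a⁷, a⁸, a⁹, a¹⁰, a¹¹, a¹², a¹³, a¹⁴, a¹⁵, a¹⁶, a¹⁷, a¹⁸, a¹⁹}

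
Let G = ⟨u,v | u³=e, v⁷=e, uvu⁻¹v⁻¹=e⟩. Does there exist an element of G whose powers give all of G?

|G| = 21. The element uv has order 21 (its powers give 21 distinct elements), so ⟨uv⟩ = G and G is cyclic.

Answer: Yes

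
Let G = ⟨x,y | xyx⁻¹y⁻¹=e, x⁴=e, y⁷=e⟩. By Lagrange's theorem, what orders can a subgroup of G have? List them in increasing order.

|G| = 28 = 2² · 7. By Lagrange's theorem the order of any subgroup divides 28; the divisors of 28 are 1, 2, 4, 7, 14, 28.

Answer: 1, 2, 4, 7, 14, 28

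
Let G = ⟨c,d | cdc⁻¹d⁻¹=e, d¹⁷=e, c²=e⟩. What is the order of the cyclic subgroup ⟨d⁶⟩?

|⟨d⁶⟩| equals the order of d⁶. Compute successive powers until reaching e:
  (d⁶)¹ = d⁶, (d⁶)² = d¹², (d⁶)³ = d, (d⁶)⁴ = d⁷, (d⁶)⁵ = d¹³, (d⁶)⁶ = d², (d⁶)⁷ = d⁸, (d⁶)⁸ = d¹⁴, (d⁶)⁹ = d³, (d⁶)¹⁰ = d⁹, (d⁶)¹¹ = d¹⁵, (d⁶)¹² = d⁴, (d⁶)¹³ = d¹⁰, (d⁶)¹⁴ = d¹⁶, (d⁶)¹⁵ = d⁵, (d⁶)¹⁶ = d¹¹, (d⁶)¹⁷ = e.
The smallest positive k with (d⁶)ᵏ = e is 17, so |⟨d⁶⟩| = 17.

Answer: 17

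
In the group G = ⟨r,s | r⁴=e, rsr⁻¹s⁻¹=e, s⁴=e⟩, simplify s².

Compute successive powers of s, reducing at each step:
  s²: s · s = s²

Answer: s²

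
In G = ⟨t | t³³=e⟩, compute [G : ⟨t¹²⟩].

First find ord(t¹²) by computing successive powers:
  (t¹²)¹ = t¹², (t¹²)² = t²⁴, (t¹²)³ = t³, (t¹²)⁴ = t¹⁵, (t¹²)⁵ = t²⁷, (t¹²)⁶ = t⁶, (t¹²)⁷ = t¹⁸, (t¹²)⁸ = t³⁰, (t¹²)⁹ = t⁹, (t¹²)¹⁰ = t²¹, (t¹²)¹¹ = e.
So |⟨t¹²⟩| = ord(t¹²) = 11. With |G| = 33, by Lagrange [G : ⟨t¹²⟩] = 33/11 = 3.

Answer: 3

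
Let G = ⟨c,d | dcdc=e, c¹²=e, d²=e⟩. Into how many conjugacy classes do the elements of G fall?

The conjugacy classes (representative and size) are:
  [e] (size 1), [c¹¹] (size 2), [c²] (size 2), [c⁹] (size 2), [c⁴] (size 2), [c⁵] (size 2), [c⁶] (size 1), [d] (size 6), [cd] (size 6).
Class equation: 1 + 2 + 2 + 2 + 2 + 2 + 1 + 6 + 6 = 24 = |G|. So G has 9 conjugacy classes.

Answer: 9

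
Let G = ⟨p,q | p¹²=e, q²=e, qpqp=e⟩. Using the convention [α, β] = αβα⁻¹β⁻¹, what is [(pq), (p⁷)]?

[(pq), (p⁷)] = (pq)·(p⁷)·(pq)⁻¹·(p⁷)⁻¹.
  (pq) · (p⁷) = p⁶q
  (p⁶q) · (pq) = p⁵
  (p⁵) · (p⁵) = p¹⁰

Answer: p¹⁰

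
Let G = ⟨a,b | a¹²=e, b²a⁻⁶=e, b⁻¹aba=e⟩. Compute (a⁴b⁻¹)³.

Compute successive powers of (a⁴b⁻¹), reducing at each step:
  (a⁴b⁻¹)²: (a⁴b⁻¹) · a⁴ = b⁻¹;   (b⁻¹) · b⁻¹ = a⁶
  (a⁴b⁻¹)³: (a⁶) · a⁴ = a¹⁰;   (a¹⁰) · b⁻¹ = a⁴b

Answer: a⁴b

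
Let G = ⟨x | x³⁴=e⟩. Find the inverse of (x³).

The order of (x³) is 34 (smallest k with (x³)ᵏ = e), so (x³)⁻¹ = (x³)³³ = x³¹.
Check: (x³) · (x³¹) → (x³) · x³¹ = e, giving e as required.

Answer: x³¹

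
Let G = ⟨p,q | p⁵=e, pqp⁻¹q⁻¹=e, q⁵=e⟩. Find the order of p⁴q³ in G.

Compute successive powers until reaching e:
  (p⁴q³)¹ = p⁴q³, (p⁴q³)² = p³q, (p⁴q³)³ = p²q⁴, (p⁴q³)⁴ = pq², (p⁴q³)⁵ = e.
The smallest positive k with (p⁴q³)ᵏ = e is 5.

Answer: 5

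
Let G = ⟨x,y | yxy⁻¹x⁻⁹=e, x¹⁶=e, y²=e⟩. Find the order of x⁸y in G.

Compute successive powers until reaching e:
  (x⁸y)¹ = x⁸y, (x⁸y)² = e.
The smallest positive k with (x⁸y)ᵏ = e is 2.

Answer: 2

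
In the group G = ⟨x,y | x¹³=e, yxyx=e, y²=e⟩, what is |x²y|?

Compute successive powers until reaching e:
  (x²y)¹ = x²y, (x²y)² = e.
The smallest positive k with (x²y)ᵏ = e is 2.

Answer: 2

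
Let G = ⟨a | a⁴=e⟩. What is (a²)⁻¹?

The order of (a²) is 2 (smallest k with (a²)ᵏ = e), so (a²)⁻¹ = (a²)¹ = a².
Check: (a²) · (a²) → (a²) · a² = e, giving e as required.

Answer: a²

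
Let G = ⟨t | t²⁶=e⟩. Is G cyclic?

|G| = 26. The element t has order 26 (its powers give 26 distinct elements), so ⟨t⟩ = G and G is cyclic.

Answer: Yes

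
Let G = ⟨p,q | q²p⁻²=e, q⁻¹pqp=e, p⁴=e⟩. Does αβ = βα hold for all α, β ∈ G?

p·q = pq but q·p = pq⁻¹, so p·q ≠ q·p and G is not abelian.

Answer: No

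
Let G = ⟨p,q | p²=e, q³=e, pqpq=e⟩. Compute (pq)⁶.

Compute successive powers of (pq), reducing at each step:
  (pq)²: (pq) · p = q²;   (q²) · q = e
  (pq)³: e · p = p;   p · q = pq
  (pq)⁴: (pq) · p = q²;   (q²) · q = e
  (pq)⁵: e · p = p;   p · q = pq
  (pq)⁶: (pq) · p = q²;   (q²) · q = e

Answer: e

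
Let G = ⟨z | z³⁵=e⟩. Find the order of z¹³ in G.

Compute successive powers until reaching e:
  (z¹³)¹ = z¹³, (z¹³)² = z²⁶, (z¹³)³ = z⁴, (z¹³)⁴ = z¹⁷, (z¹³)⁵ = z³⁰, (z¹³)⁶ = z⁸, (z¹³)⁷ = z²¹, (z¹³)⁸ = z³⁴, (z¹³)⁹ = z¹², (z¹³)¹⁰ = z²⁵, (z¹³)¹¹ = z³, (z¹³)¹² = z¹⁶, (z¹³)¹³ = z²⁹, (z¹³)¹⁴ = z⁷, (z¹³)¹⁵ = z²⁰, (z¹³)¹⁶ = z³³, (z¹³)¹⁷ = z¹¹, (z¹³)¹⁸ = z²⁴, (z¹³)¹⁹ = z², (z¹³)²⁰ = z¹⁵, (z¹³)²¹ = z²⁸, (z¹³)²² = z⁶, (z¹³)²³ = z¹⁹, (z¹³)²⁴ = z³², (z¹³)²⁵ = z¹⁰, (z¹³)²⁶ = z²³, (z¹³)²⁷ = z, (z¹³)²⁸ = z¹⁴, (z¹³)²⁹ = z²⁷, (z¹³)³⁰ = z⁵, (z¹³)³¹ = z¹⁸, (z¹³)³² = z³¹, (z¹³)³³ = z⁹, (z¹³)³⁴ = z²², (z¹³)³⁵ = e.
The smallest positive k with (z¹³)ᵏ = e is 35.

Answer: 35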